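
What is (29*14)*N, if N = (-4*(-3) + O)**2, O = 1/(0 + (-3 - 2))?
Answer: 1413286/25 ≈ 56531.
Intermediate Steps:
O = -1/5 (O = 1/(0 - 5) = 1/(-5) = -1/5 ≈ -0.20000)
N = 3481/25 (N = (-4*(-3) - 1/5)**2 = (12 - 1/5)**2 = (59/5)**2 = 3481/25 ≈ 139.24)
(29*14)*N = (29*14)*(3481/25) = 406*(3481/25) = 1413286/25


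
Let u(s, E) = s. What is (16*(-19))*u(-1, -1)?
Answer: 304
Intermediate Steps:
(16*(-19))*u(-1, -1) = (16*(-19))*(-1) = -304*(-1) = 304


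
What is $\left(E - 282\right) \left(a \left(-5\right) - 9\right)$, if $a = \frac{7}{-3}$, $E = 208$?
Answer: $- \frac{592}{3} \approx -197.33$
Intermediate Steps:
$a = - \frac{7}{3}$ ($a = 7 \left(- \frac{1}{3}\right) = - \frac{7}{3} \approx -2.3333$)
$\left(E - 282\right) \left(a \left(-5\right) - 9\right) = \left(208 - 282\right) \left(\left(- \frac{7}{3}\right) \left(-5\right) - 9\right) = - 74 \left(\frac{35}{3} - 9\right) = \left(-74\right) \frac{8}{3} = - \frac{592}{3}$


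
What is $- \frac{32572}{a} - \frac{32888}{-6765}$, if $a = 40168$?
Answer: $\frac{275173901}{67934130} \approx 4.0506$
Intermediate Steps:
$- \frac{32572}{a} - \frac{32888}{-6765} = - \frac{32572}{40168} - \frac{32888}{-6765} = \left(-32572\right) \frac{1}{40168} - - \frac{32888}{6765} = - \frac{8143}{10042} + \frac{32888}{6765} = \frac{275173901}{67934130}$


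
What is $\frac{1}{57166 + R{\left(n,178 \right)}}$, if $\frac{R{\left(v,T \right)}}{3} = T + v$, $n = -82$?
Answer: $\frac{1}{57454} \approx 1.7405 \cdot 10^{-5}$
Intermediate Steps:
$R{\left(v,T \right)} = 3 T + 3 v$ ($R{\left(v,T \right)} = 3 \left(T + v\right) = 3 T + 3 v$)
$\frac{1}{57166 + R{\left(n,178 \right)}} = \frac{1}{57166 + \left(3 \cdot 178 + 3 \left(-82\right)\right)} = \frac{1}{57166 + \left(534 - 246\right)} = \frac{1}{57166 + 288} = \frac{1}{57454}$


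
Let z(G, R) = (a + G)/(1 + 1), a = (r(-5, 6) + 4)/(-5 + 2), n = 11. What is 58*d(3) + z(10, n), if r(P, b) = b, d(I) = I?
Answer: 532/3 ≈ 177.33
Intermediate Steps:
a = -10/3 (a = (6 + 4)/(-5 + 2) = 10/(-3) = 10*(-⅓) = -10/3 ≈ -3.3333)
z(G, R) = -5/3 + G/2 (z(G, R) = (-10/3 + G)/(1 + 1) = (-10/3 + G)/2 = (-10/3 + G)*(½) = -5/3 + G/2)
58*d(3) + z(10, n) = 58*3 + (-5/3 + (½)*10) = 174 + (-5/3 + 5) = 174 + 10/3 = 532/3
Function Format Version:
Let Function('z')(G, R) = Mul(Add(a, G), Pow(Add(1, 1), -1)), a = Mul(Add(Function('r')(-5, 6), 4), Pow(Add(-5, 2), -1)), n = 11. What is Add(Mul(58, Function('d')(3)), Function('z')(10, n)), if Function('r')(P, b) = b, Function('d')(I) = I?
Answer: Rational(532, 3) ≈ 177.33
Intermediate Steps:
a = Rational(-10, 3) (a = Mul(Add(6, 4), Pow(Add(-5, 2), -1)) = Mul(10, Pow(-3, -1)) = Mul(10, Rational(-1, 3)) = Rational(-10, 3) ≈ -3.3333)
Function('z')(G, R) = Add(Rational(-5, 3), Mul(Rational(1, 2), G)) (Function('z')(G, R) = Mul(Add(Rational(-10, 3), G), Pow(Add(1, 1), -1)) = Mul(Add(Rational(-10, 3), G), Pow(2, -1)) = Mul(Add(Rational(-10, 3), G), Rational(1, 2)) = Add(Rational(-5, 3), Mul(Rational(1, 2), G)))
Add(Mul(58, Function('d')(3)), Function('z')(10, n)) = Add(Mul(58, 3), Add(Rational(-5, 3), Mul(Rational(1, 2), 10))) = Add(174, Add(Rational(-5, 3), 5)) = Add(174, Rational(10, 3)) = Rational(532, 3)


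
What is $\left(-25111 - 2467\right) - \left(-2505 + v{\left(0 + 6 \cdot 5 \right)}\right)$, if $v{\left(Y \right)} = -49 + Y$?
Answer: $-25054$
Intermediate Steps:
$\left(-25111 - 2467\right) - \left(-2505 + v{\left(0 + 6 \cdot 5 \right)}\right) = \left(-25111 - 2467\right) + \left(2505 - \left(-49 + \left(0 + 6 \cdot 5\right)\right)\right) = -27578 + \left(2505 - \left(-49 + \left(0 + 30\right)\right)\right) = -27578 + \left(2505 - \left(-49 + 30\right)\right) = -27578 + \left(2505 - -19\right) = -27578 + \left(2505 + 19\right) = -27578 + 2524 = -25054$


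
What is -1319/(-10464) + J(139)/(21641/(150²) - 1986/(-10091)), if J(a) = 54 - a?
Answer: -201598146547411/2752705159584 ≈ -73.236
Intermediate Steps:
-1319/(-10464) + J(139)/(21641/(150²) - 1986/(-10091)) = -1319/(-10464) + (54 - 1*139)/(21641/(150²) - 1986/(-10091)) = -1319*(-1/10464) + (54 - 139)/(21641/22500 - 1986*(-1/10091)) = 1319/10464 - 85/(21641*(1/22500) + 1986/10091) = 1319/10464 - 85/(21641/22500 + 1986/10091) = 1319/10464 - 85/263064331/227047500 = 1319/10464 - 85*227047500/263064331 = 1319/10464 - 19299037500/263064331 = -201598146547411/2752705159584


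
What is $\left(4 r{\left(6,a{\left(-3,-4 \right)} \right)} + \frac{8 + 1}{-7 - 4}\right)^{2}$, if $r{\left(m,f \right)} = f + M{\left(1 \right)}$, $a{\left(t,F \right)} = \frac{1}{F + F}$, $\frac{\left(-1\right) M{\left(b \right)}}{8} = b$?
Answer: $\frac{537289}{484} \approx 1110.1$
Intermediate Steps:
$M{\left(b \right)} = - 8 b$
$a{\left(t,F \right)} = \frac{1}{2 F}$
$r{\left(m,f \right)} = -8 + f$ ($r{\left(m,f \right)} = f - 8 = -8 + f$)
$\left(4 r{\left(6,a{\left(-3,-4 \right)} \right)} + \frac{8 + 1}{-7 - 4}\right)^{2} = \left(4 \left(-8 + \frac{1}{2 \left(-4\right)}\right) + \frac{8 + 1}{-7 - 4}\right)^{2} = \left(4 \left(-8 + \frac{1}{2} \left(- \frac{1}{4}\right)\right) + \frac{9}{-11}\right)^{2} = \left(4 \left(-8 - \frac{1}{8}\right) + 9 \left(- \frac{1}{11}\right)\right)^{2} = \left(4 \left(- \frac{65}{8}\right) - \frac{9}{11}\right)^{2} = \left(- \frac{65}{2} - \frac{9}{11}\right)^{2} = \left(- \frac{733}{22}\right)^{2} = \frac{537289}{484}$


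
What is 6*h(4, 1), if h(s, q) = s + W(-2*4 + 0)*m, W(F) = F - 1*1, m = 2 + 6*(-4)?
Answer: 1212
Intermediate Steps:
m = -22 (m = 2 - 24 = -22)
W(F) = -1 + F (W(F) = F - 1 = -1 + F)
h(s, q) = 198 + s (h(s, q) = s + (-1 + (-2*4 + 0))*(-22) = s + (-1 + (-8 + 0))*(-22) = s + (-1 - 8)*(-22) = s - 9*(-22) = s + 198 = 198 + s)
6*h(4, 1) = 6*(198 + 4) = 6*202 = 1212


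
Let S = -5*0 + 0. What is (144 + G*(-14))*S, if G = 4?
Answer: 0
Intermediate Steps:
S = 0 (S = 0 + 0 = 0)
(144 + G*(-14))*S = (144 + 4*(-14))*0 = (144 - 56)*0 = 88*0 = 0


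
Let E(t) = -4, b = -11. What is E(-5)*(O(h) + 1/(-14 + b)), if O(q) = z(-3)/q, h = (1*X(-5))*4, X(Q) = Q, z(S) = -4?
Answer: -16/25 ≈ -0.64000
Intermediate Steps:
h = -20 (h = (1*(-5))*4 = -5*4 = -20)
O(q) = -4/q
E(-5)*(O(h) + 1/(-14 + b)) = -4*(-4/(-20) + 1/(-14 - 11)) = -4*(-4*(-1/20) + 1/(-25)) = -4*(⅕ - 1/25) = -4*4/25 = -16/25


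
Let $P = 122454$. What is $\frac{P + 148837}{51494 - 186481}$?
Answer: $- \frac{271291}{134987} \approx -2.0098$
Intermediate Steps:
$\frac{P + 148837}{51494 - 186481} = \frac{122454 + 148837}{51494 - 186481} = \frac{271291}{-134987} = 271291 \left(- \frac{1}{134987}\right) = - \frac{271291}{134987}$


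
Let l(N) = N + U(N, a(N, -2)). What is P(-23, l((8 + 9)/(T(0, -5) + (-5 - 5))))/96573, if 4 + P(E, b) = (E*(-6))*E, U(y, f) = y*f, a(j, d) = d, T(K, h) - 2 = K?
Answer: -3178/96573 ≈ -0.032908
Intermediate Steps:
T(K, h) = 2 + K
U(y, f) = f*y
l(N) = -N (l(N) = N - 2*N = -N)
P(E, b) = -4 - 6*E**2 (P(E, b) = -4 + (E*(-6))*E = -4 + (-6*E)*E = -4 - 6*E**2)
P(-23, l((8 + 9)/(T(0, -5) + (-5 - 5))))/96573 = (-4 - 6*(-23)**2)/96573 = (-4 - 6*529)*(1/96573) = (-4 - 3174)*(1/96573) = -3178*1/96573 = -3178/96573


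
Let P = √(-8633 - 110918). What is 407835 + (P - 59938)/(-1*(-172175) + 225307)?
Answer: 81053505766/198741 + I*√119551/397482 ≈ 4.0784e+5 + 0.00086988*I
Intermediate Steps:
P = I*√119551 (P = √(-119551) = I*√119551 ≈ 345.76*I)
407835 + (P - 59938)/(-1*(-172175) + 225307) = 407835 + (I*√119551 - 59938)/(-1*(-172175) + 225307) = 407835 + (-59938 + I*√119551)/(172175 + 225307) = 407835 + (-59938 + I*√119551)/397482 = 407835 + (-59938 + I*√119551)*(1/397482) = 407835 + (-29969/198741 + I*√119551/397482) = 81053505766/198741 + I*√119551/397482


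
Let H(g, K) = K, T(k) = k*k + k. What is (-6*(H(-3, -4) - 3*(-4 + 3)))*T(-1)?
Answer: 0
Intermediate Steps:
T(k) = k + k² (T(k) = k² + k = k + k²)
(-6*(H(-3, -4) - 3*(-4 + 3)))*T(-1) = (-6*(-4 - 3*(-4 + 3)))*(-(1 - 1)) = (-6*(-4 - 3*(-1)))*(-1*0) = -6*(-4 + 3)*0 = -6*(-1)*0 = 6*0 = 0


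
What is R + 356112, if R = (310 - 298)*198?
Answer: 358488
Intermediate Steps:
R = 2376 (R = 12*198 = 2376)
R + 356112 = 2376 + 356112 = 358488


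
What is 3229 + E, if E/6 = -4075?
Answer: -21221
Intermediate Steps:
E = -24450 (E = 6*(-4075) = -24450)
3229 + E = 3229 - 24450 = -21221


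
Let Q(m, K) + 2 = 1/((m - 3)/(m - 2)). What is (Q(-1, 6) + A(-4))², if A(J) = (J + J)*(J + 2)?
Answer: 3481/16 ≈ 217.56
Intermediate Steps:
A(J) = 2*J*(2 + J) (A(J) = (2*J)*(2 + J) = 2*J*(2 + J))
Q(m, K) = -2 + (-2 + m)/(-3 + m) (Q(m, K) = -2 + 1/((m - 3)/(m - 2)) = -2 + 1/((-3 + m)/(-2 + m)) = -2 + (-2 + m)/(-3 + m))
(Q(-1, 6) + A(-4))² = ((4 - 1*(-1))/(-3 - 1) + 2*(-4)*(2 - 4))² = ((4 + 1)/(-4) + 2*(-4)*(-2))² = (-¼*5 + 16)² = (-5/4 + 16)² = (59/4)² = 3481/16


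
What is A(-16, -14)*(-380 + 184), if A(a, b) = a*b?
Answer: -43904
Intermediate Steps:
A(-16, -14)*(-380 + 184) = (-16*(-14))*(-380 + 184) = 224*(-196) = -43904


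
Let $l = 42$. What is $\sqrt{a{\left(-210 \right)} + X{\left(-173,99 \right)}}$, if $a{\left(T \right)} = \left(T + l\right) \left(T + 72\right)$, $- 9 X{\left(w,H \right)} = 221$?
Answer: $\frac{\sqrt{208435}}{3} \approx 152.18$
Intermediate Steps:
$X{\left(w,H \right)} = - \frac{221}{9}$ ($X{\left(w,H \right)} = \left(- \frac{1}{9}\right) 221 = - \frac{221}{9}$)
$a{\left(T \right)} = \left(42 + T\right) \left(72 + T\right)$ ($a{\left(T \right)} = \left(T + 42\right) \left(T + 72\right) = \left(42 + T\right) \left(72 + T\right)$)
$\sqrt{a{\left(-210 \right)} + X{\left(-173,99 \right)}} = \sqrt{\left(3024 + \left(-210\right)^{2} + 114 \left(-210\right)\right) - \frac{221}{9}} = \sqrt{\left(3024 + 44100 - 23940\right) - \frac{221}{9}} = \sqrt{23184 - \frac{221}{9}} = \sqrt{\frac{208435}{9}} = \frac{\sqrt{208435}}{3}$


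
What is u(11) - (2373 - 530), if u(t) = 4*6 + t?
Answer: -1808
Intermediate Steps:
u(t) = 24 + t
u(11) - (2373 - 530) = (24 + 11) - (2373 - 530) = 35 - 1*1843 = 35 - 1843 = -1808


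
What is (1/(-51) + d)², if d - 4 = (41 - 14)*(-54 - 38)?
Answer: 15997443361/2601 ≈ 6.1505e+6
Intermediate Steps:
d = -2480 (d = 4 + (41 - 14)*(-54 - 38) = 4 + 27*(-92) = 4 - 2484 = -2480)
(1/(-51) + d)² = (1/(-51) - 2480)² = (-1/51 - 2480)² = (-126481/51)² = 15997443361/2601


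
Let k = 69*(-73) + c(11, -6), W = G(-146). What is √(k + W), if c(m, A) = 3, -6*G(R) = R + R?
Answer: 2*I*√11217/3 ≈ 70.607*I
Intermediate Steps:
G(R) = -R/3 (G(R) = -(R + R)/6 = -R/3)
W = 146/3 (W = -⅓*(-146) = 146/3 ≈ 48.667)
k = -5034 (k = 69*(-73) + 3 = -5037 + 3 = -5034)
√(k + W) = √(-5034 + 146/3) = √(-14956/3) = 2*I*√11217/3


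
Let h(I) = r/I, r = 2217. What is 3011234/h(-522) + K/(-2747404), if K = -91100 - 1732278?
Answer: -719756967540461/1015165778 ≈ -7.0900e+5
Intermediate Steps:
K = -1823378
h(I) = 2217/I
3011234/h(-522) + K/(-2747404) = 3011234/((2217/(-522))) - 1823378/(-2747404) = 3011234/((2217*(-1/522))) - 1823378*(-1/2747404) = 3011234/(-739/174) + 911689/1373702 = 3011234*(-174/739) + 911689/1373702 = -523954716/739 + 911689/1373702 = -719756967540461/1015165778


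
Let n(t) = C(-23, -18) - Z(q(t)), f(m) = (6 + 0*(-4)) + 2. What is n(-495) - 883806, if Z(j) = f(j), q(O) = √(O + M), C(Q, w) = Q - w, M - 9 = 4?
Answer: -883819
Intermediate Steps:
M = 13 (M = 9 + 4 = 13)
q(O) = √(13 + O) (q(O) = √(O + 13) = √(13 + O))
f(m) = 8 (f(m) = (6 + 0) + 2 = 6 + 2 = 8)
Z(j) = 8
n(t) = -13 (n(t) = (-23 - 1*(-18)) - 1*8 = (-23 + 18) - 8 = -5 - 8 = -13)
n(-495) - 883806 = -13 - 883806 = -883819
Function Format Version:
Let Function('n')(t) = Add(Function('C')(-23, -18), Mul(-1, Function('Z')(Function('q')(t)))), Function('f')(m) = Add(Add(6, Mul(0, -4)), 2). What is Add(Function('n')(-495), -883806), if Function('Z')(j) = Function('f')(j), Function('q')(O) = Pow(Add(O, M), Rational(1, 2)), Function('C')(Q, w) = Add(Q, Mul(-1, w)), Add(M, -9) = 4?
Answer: -883819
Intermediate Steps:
M = 13 (M = Add(9, 4) = 13)
Function('q')(O) = Pow(Add(13, O), Rational(1, 2)) (Function('q')(O) = Pow(Add(O, 13), Rational(1, 2)) = Pow(Add(13, O), Rational(1, 2)))
Function('f')(m) = 8 (Function('f')(m) = Add(Add(6, 0), 2) = Add(6, 2) = 8)
Function('Z')(j) = 8
Function('n')(t) = -13 (Function('n')(t) = Add(Add(-23, Mul(-1, -18)), Mul(-1, 8)) = Add(Add(-23, 18), -8) = Add(-5, -8) = -13)
Add(Function('n')(-495), -883806) = Add(-13, -883806) = -883819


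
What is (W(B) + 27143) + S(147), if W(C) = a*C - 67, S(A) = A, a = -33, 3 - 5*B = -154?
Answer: 130934/5 ≈ 26187.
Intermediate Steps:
B = 157/5 (B = ⅗ - ⅕*(-154) = ⅗ + 154/5 = 157/5 ≈ 31.400)
W(C) = -67 - 33*C (W(C) = -33*C - 67 = -67 - 33*C)
(W(B) + 27143) + S(147) = ((-67 - 33*157/5) + 27143) + 147 = ((-67 - 5181/5) + 27143) + 147 = (-5516/5 + 27143) + 147 = 130199/5 + 147 = 130934/5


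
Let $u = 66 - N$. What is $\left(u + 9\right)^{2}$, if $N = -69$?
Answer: $20736$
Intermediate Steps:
$u = 135$ ($u = 66 - -69 = 66 + 69 = 135$)
$\left(u + 9\right)^{2} = \left(135 + 9\right)^{2} = 144^{2} = 20736$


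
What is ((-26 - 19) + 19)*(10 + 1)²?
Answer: -3146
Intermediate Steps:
((-26 - 19) + 19)*(10 + 1)² = (-45 + 19)*11² = -26*121 = -3146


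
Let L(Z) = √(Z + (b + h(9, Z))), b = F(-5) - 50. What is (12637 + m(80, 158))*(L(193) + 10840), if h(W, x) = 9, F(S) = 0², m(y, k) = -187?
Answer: 134958000 + 24900*√38 ≈ 1.3511e+8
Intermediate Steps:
F(S) = 0
b = -50 (b = 0 - 50 = -50)
L(Z) = √(-41 + Z) (L(Z) = √(Z + (-50 + 9)) = √(Z - 41) = √(-41 + Z))
(12637 + m(80, 158))*(L(193) + 10840) = (12637 - 187)*(√(-41 + 193) + 10840) = 12450*(√152 + 10840) = 12450*(2*√38 + 10840) = 12450*(10840 + 2*√38) = 134958000 + 24900*√38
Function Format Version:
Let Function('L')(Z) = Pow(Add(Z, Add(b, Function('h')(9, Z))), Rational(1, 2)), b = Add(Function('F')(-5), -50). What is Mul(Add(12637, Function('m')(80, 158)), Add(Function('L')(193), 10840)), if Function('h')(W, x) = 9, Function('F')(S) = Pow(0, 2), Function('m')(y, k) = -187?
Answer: Add(134958000, Mul(24900, Pow(38, Rational(1, 2)))) ≈ 1.3511e+8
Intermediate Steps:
Function('F')(S) = 0
b = -50 (b = Add(0, -50) = -50)
Function('L')(Z) = Pow(Add(-41, Z), Rational(1, 2)) (Function('L')(Z) = Pow(Add(Z, Add(-50, 9)), Rational(1, 2)) = Pow(Add(Z, -41), Rational(1, 2)) = Pow(Add(-41, Z), Rational(1, 2)))
Mul(Add(12637, Function('m')(80, 158)), Add(Function('L')(193), 10840)) = Mul(Add(12637, -187), Add(Pow(Add(-41, 193), Rational(1, 2)), 10840)) = Mul(12450, Add(Pow(152, Rational(1, 2)), 10840)) = Mul(12450, Add(Mul(2, Pow(38, Rational(1, 2))), 10840)) = Mul(12450, Add(10840, Mul(2, Pow(38, Rational(1, 2))))) = Add(134958000, Mul(24900, Pow(38, Rational(1, 2))))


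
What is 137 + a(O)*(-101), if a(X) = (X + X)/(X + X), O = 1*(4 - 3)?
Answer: 36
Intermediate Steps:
O = 1 (O = 1*1 = 1)
a(X) = 1 (a(X) = (2*X)/((2*X)) = (2*X)*(1/(2*X)) = 1)
137 + a(O)*(-101) = 137 + 1*(-101) = 137 - 101 = 36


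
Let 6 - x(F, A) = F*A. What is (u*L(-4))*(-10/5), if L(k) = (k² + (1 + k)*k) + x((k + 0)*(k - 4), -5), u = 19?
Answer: -7372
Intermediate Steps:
x(F, A) = 6 - A*F (x(F, A) = 6 - F*A = 6 - A*F)
L(k) = 6 + k² + k*(1 + k) + 5*k*(-4 + k) (L(k) = (k² + (1 + k)*k) + (6 - 1*(-5)*(k + 0)*(k - 4)) = (k² + k*(1 + k)) + (6 - 1*(-5)*k*(-4 + k)) = (k² + k*(1 + k)) + (6 + 5*k*(-4 + k)) = 6 + k² + k*(1 + k) + 5*k*(-4 + k))
(u*L(-4))*(-10/5) = (19*(6 - 19*(-4) + 7*(-4)²))*(-10/5) = (19*(6 + 76 + 7*16))*(-10*⅕) = (19*(6 + 76 + 112))*(-2) = (19*194)*(-2) = 3686*(-2) = -7372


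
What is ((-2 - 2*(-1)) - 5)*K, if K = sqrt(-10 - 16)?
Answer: -5*I*sqrt(26) ≈ -25.495*I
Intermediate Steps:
K = I*sqrt(26) (K = sqrt(-26) = I*sqrt(26) ≈ 5.099*I)
((-2 - 2*(-1)) - 5)*K = ((-2 - 2*(-1)) - 5)*(I*sqrt(26)) = ((-2 + 2) - 5)*(I*sqrt(26)) = (0 - 5)*(I*sqrt(26)) = -5*I*sqrt(26)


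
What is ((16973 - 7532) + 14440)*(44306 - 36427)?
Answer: 188158399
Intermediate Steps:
((16973 - 7532) + 14440)*(44306 - 36427) = (9441 + 14440)*7879 = 23881*7879 = 188158399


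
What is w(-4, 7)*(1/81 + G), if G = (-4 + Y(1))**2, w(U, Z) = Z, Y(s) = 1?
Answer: 5110/81 ≈ 63.086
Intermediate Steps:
G = 9 (G = (-4 + 1)**2 = (-3)**2 = 9)
w(-4, 7)*(1/81 + G) = 7*(1/81 + 9) = 7*(730/81) = 5110/81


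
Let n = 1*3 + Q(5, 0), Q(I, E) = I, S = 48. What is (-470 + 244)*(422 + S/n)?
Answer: -96728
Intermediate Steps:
n = 8 (n = 1*3 + 5 = 3 + 5 = 8)
(-470 + 244)*(422 + S/n) = (-470 + 244)*(422 + 48/8) = -226*(422 + 48*(⅛)) = -226*(422 + 6) = -226*428 = -96728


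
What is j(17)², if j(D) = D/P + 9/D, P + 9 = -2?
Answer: 36100/34969 ≈ 1.0323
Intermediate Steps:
P = -11 (P = -9 - 2 = -11)
j(D) = 9/D - D/11 (j(D) = D/(-11) + 9/D = D*(-1/11) + 9/D = -D/11 + 9/D = 9/D - D/11)
j(17)² = (9/17 - 1/11*17)² = (9*(1/17) - 17/11)² = (9/17 - 17/11)² = (-190/187)² = 36100/34969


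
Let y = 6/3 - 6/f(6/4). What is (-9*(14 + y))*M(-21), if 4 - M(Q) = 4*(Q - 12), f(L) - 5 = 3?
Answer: -18666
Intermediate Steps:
f(L) = 8 (f(L) = 5 + 3 = 8)
M(Q) = 52 - 4*Q (M(Q) = 4 - 4*(Q - 12) = 4 - 4*(-12 + Q) = 4 - (-48 + 4*Q) = 4 + (48 - 4*Q) = 52 - 4*Q)
y = 5/4 (y = 6/3 - 6/8 = 6*(⅓) - 6*⅛ = 2 - ¾ = 5/4 ≈ 1.2500)
(-9*(14 + y))*M(-21) = (-9*(14 + 5/4))*(52 - 4*(-21)) = (-9*61/4)*(52 + 84) = -549/4*136 = -18666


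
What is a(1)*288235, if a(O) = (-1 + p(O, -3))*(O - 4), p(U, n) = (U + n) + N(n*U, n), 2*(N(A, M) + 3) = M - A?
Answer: 5188230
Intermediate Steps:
N(A, M) = -3 + M/2 - A/2 (N(A, M) = -3 + (M - A)/2 = -3 + (M/2 - A/2) = -3 + M/2 - A/2)
p(U, n) = -3 + U + 3*n/2 - U*n/2 (p(U, n) = (U + n) + (-3 + n/2 - n*U/2) = (U + n) + (-3 + n/2 - U*n/2) = -3 + U + 3*n/2 - U*n/2)
a(O) = (-4 + O)*(-17/2 + 5*O/2) (a(O) = (-1 + (-3 + O + (3/2)*(-3) - 1/2*O*(-3)))*(O - 4) = (-1 + (-3 + O - 9/2 + 3*O/2))*(-4 + O) = (-1 + (-15/2 + 5*O/2))*(-4 + O) = (-17/2 + 5*O/2)*(-4 + O) = (-4 + O)*(-17/2 + 5*O/2))
a(1)*288235 = (34 - 37/2*1 + (5/2)*1**2)*288235 = (34 - 37/2 + (5/2)*1)*288235 = (34 - 37/2 + 5/2)*288235 = 18*288235 = 5188230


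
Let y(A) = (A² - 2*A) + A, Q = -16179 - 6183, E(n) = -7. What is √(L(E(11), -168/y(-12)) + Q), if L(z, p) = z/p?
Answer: I*√89422/2 ≈ 149.52*I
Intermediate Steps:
Q = -22362
y(A) = A² - A
√(L(E(11), -168/y(-12)) + Q) = √(-7/((-168*(-1/(12*(-1 - 12))))) - 22362) = √(-7/((-168/((-12*(-13))))) - 22362) = √(-7/((-168/156)) - 22362) = √(-7/((-168*1/156)) - 22362) = √(-7/(-14/13) - 22362) = √(-7*(-13/14) - 22362) = √(13/2 - 22362) = √(-44711/2) = I*√89422/2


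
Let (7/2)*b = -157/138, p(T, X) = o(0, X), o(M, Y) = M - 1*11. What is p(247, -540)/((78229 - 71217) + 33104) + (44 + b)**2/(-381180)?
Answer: -156914641651/29727661270986 ≈ -0.0052784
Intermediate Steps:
o(M, Y) = -11 + M (o(M, Y) = M - 11 = -11 + M)
p(T, X) = -11 (p(T, X) = -11 + 0 = -11)
b = -157/483 (b = 2*(-157/138)/7 = 2*(-157*1/138)/7 = (2/7)*(-157/138) = -157/483 ≈ -0.32505)
p(247, -540)/((78229 - 71217) + 33104) + (44 + b)**2/(-381180) = -11/((78229 - 71217) + 33104) + (44 - 157/483)**2/(-381180) = -11/(7012 + 33104) + (21095/483)**2*(-1/381180) = -11/40116 + (444999025/233289)*(-1/381180) = -11*1/40116 - 88999805/17785020204 = -11/40116 - 88999805/17785020204 = -156914641651/29727661270986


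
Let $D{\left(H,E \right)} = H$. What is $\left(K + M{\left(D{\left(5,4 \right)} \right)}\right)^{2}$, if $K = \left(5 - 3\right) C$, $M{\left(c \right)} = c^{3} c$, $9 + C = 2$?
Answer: $373321$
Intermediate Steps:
$C = -7$ ($C = -9 + 2 = -7$)
$M{\left(c \right)} = c^{4}$
$K = -14$ ($K = \left(5 - 3\right) \left(-7\right) = 2 \left(-7\right) = -14$)
$\left(K + M{\left(D{\left(5,4 \right)} \right)}\right)^{2} = \left(-14 + 5^{4}\right)^{2} = \left(-14 + 625\right)^{2} = 611^{2} = 373321$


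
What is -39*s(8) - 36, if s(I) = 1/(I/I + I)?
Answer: -121/3 ≈ -40.333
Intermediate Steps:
s(I) = 1/(1 + I)
-39*s(8) - 36 = -39/(1 + 8) - 36 = -39/9 - 36 = -39*⅑ - 36 = -13/3 - 36 = -121/3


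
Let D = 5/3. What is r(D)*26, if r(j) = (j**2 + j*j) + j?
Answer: 1690/9 ≈ 187.78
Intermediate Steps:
D = 5/3 (D = 5*(1/3) = 5/3 ≈ 1.6667)
r(j) = j + 2*j**2 (r(j) = (j**2 + j**2) + j = 2*j**2 + j = j + 2*j**2)
r(D)*26 = (5*(1 + 2*(5/3))/3)*26 = (5*(1 + 10/3)/3)*26 = ((5/3)*(13/3))*26 = (65/9)*26 = 1690/9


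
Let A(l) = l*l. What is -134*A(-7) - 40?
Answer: -6606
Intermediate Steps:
A(l) = l²
-134*A(-7) - 40 = -134*(-7)² - 40 = -134*49 - 40 = -6566 - 40 = -6606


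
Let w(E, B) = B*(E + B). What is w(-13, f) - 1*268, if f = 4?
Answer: -304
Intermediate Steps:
w(E, B) = B*(B + E)
w(-13, f) - 1*268 = 4*(4 - 13) - 1*268 = 4*(-9) - 268 = -36 - 268 = -304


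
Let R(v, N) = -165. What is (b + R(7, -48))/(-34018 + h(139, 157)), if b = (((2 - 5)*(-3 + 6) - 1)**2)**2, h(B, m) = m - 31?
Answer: -9835/33892 ≈ -0.29019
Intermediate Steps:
h(B, m) = -31 + m
b = 10000 (b = ((-3*3 - 1)**2)**2 = ((-9 - 1)**2)**2 = ((-10)**2)**2 = 100**2 = 10000)
(b + R(7, -48))/(-34018 + h(139, 157)) = (10000 - 165)/(-34018 + (-31 + 157)) = 9835/(-34018 + 126) = 9835/(-33892) = 9835*(-1/33892) = -9835/33892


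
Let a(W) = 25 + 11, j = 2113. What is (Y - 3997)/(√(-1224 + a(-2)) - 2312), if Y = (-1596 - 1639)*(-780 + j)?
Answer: 2494793656/1336633 + 6474378*I*√33/1336633 ≈ 1866.5 + 27.826*I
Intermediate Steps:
a(W) = 36
Y = -4312255 (Y = (-1596 - 1639)*(-780 + 2113) = -3235*1333 = -4312255)
(Y - 3997)/(√(-1224 + a(-2)) - 2312) = (-4312255 - 3997)/(√(-1224 + 36) - 2312) = -4316252/(√(-1188) - 2312) = -4316252/(6*I*√33 - 2312) = -4316252/(-2312 + 6*I*√33)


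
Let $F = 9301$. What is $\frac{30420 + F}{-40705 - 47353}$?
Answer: $- \frac{39721}{88058} \approx -0.45108$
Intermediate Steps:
$\frac{30420 + F}{-40705 - 47353} = \frac{30420 + 9301}{-40705 - 47353} = \frac{39721}{-88058} = 39721 \left(- \frac{1}{88058}\right) = - \frac{39721}{88058}$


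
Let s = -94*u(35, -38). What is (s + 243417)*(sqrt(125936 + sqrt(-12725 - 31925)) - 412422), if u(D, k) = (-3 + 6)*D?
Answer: -96319920834 + 233547*sqrt(125936 + 5*I*sqrt(1786)) ≈ -9.6237e+10 + 69531.0*I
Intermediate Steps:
u(D, k) = 3*D
s = -9870 (s = -282*35 = -94*105 = -9870)
(s + 243417)*(sqrt(125936 + sqrt(-12725 - 31925)) - 412422) = (-9870 + 243417)*(sqrt(125936 + sqrt(-12725 - 31925)) - 412422) = 233547*(sqrt(125936 + sqrt(-44650)) - 412422) = 233547*(sqrt(125936 + 5*I*sqrt(1786)) - 412422) = 233547*(-412422 + sqrt(125936 + 5*I*sqrt(1786))) = -96319920834 + 233547*sqrt(125936 + 5*I*sqrt(1786))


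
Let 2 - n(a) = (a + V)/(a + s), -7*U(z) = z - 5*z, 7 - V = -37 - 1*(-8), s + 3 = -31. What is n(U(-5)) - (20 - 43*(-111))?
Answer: -617923/129 ≈ -4790.1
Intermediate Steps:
s = -34 (s = -3 - 31 = -34)
V = 36 (V = 7 - (-37 - 1*(-8)) = 7 - (-37 + 8) = 7 - 1*(-29) = 7 + 29 = 36)
U(z) = 4*z/7 (U(z) = -(z - 5*z)/7 = -(-4)*z/7 = 4*z/7)
n(a) = 2 - (36 + a)/(-34 + a) (n(a) = 2 - (a + 36)/(a - 34) = 2 - (36 + a)/(-34 + a))
n(U(-5)) - (20 - 43*(-111)) = (-104 + (4/7)*(-5))/(-34 + (4/7)*(-5)) - (20 - 43*(-111)) = (-104 - 20/7)/(-34 - 20/7) - (20 + 4773) = -748/7/(-258/7) - 1*4793 = -7/258*(-748/7) - 4793 = 374/129 - 4793 = -617923/129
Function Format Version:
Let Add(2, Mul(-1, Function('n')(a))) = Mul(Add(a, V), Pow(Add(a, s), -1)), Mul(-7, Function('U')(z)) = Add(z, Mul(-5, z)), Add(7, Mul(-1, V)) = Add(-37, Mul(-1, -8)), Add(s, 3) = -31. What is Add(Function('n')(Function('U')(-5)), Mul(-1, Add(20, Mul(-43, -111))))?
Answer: Rational(-617923, 129) ≈ -4790.1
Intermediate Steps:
s = -34 (s = Add(-3, -31) = -34)
V = 36 (V = Add(7, Mul(-1, Add(-37, Mul(-1, -8)))) = Add(7, Mul(-1, Add(-37, 8))) = Add(7, Mul(-1, -29)) = Add(7, 29) = 36)
Function('U')(z) = Mul(Rational(4, 7), z) (Function('U')(z) = Mul(Rational(-1, 7), Add(z, Mul(-5, z))) = Mul(Rational(-1, 7), Mul(-4, z)) = Mul(Rational(4, 7), z))
Function('n')(a) = Add(2, Mul(-1, Pow(Add(-34, a), -1), Add(36, a))) (Function('n')(a) = Add(2, Mul(-1, Mul(Add(a, 36), Pow(Add(a, -34), -1)))) = Add(2, Mul(-1, Mul(Add(36, a), Pow(Add(-34, a), -1)))) = Add(2, Mul(-1, Mul(Pow(Add(-34, a), -1), Add(36, a)))) = Add(2, Mul(-1, Pow(Add(-34, a), -1), Add(36, a))))
Add(Function('n')(Function('U')(-5)), Mul(-1, Add(20, Mul(-43, -111)))) = Add(Mul(Pow(Add(-34, Mul(Rational(4, 7), -5)), -1), Add(-104, Mul(Rational(4, 7), -5))), Mul(-1, Add(20, Mul(-43, -111)))) = Add(Mul(Pow(Add(-34, Rational(-20, 7)), -1), Add(-104, Rational(-20, 7))), Mul(-1, Add(20, 4773))) = Add(Mul(Pow(Rational(-258, 7), -1), Rational(-748, 7)), Mul(-1, 4793)) = Add(Mul(Rational(-7, 258), Rational(-748, 7)), -4793) = Add(Rational(374, 129), -4793) = Rational(-617923, 129)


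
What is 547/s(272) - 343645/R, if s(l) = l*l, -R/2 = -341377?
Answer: -736787213/1485672704 ≈ -0.49593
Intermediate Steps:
R = 682754 (R = -2*(-341377) = 682754)
s(l) = l²
547/s(272) - 343645/R = 547/(272²) - 343645/682754 = 547/73984 - 343645*1/682754 = 547*(1/73984) - 343645/682754 = 547/73984 - 343645/682754 = -736787213/1485672704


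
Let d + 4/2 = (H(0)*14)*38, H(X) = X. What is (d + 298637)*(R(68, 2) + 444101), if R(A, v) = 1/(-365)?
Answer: 9681559396128/73 ≈ 1.3262e+11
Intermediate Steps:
R(A, v) = -1/365
d = -2 (d = -2 + (0*14)*38 = -2 + 0*38 = -2 + 0 = -2)
(d + 298637)*(R(68, 2) + 444101) = (-2 + 298637)*(-1/365 + 444101) = 298635*(162096864/365) = 9681559396128/73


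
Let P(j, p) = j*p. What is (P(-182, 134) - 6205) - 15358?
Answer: -45951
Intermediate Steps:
(P(-182, 134) - 6205) - 15358 = (-182*134 - 6205) - 15358 = (-24388 - 6205) - 15358 = -30593 - 15358 = -45951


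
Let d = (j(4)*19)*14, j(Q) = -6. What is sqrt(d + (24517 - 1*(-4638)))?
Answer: sqrt(27559) ≈ 166.01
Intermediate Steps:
d = -1596 (d = -6*19*14 = -114*14 = -1596)
sqrt(d + (24517 - 1*(-4638))) = sqrt(-1596 + (24517 - 1*(-4638))) = sqrt(-1596 + (24517 + 4638)) = sqrt(-1596 + 29155) = sqrt(27559)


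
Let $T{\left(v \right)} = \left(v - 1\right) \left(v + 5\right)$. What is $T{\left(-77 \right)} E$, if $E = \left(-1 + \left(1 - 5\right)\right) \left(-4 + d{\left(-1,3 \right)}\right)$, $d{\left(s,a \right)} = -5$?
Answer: $252720$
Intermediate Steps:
$T{\left(v \right)} = \left(-1 + v\right) \left(5 + v\right)$
$E = 45$ ($E = \left(-1 + \left(1 - 5\right)\right) \left(-4 - 5\right) = \left(-1 - 4\right) \left(-9\right) = \left(-5\right) \left(-9\right) = 45$)
$T{\left(-77 \right)} E = \left(-5 + \left(-77\right)^{2} + 4 \left(-77\right)\right) 45 = \left(-5 + 5929 - 308\right) 45 = 5616 \cdot 45 = 252720$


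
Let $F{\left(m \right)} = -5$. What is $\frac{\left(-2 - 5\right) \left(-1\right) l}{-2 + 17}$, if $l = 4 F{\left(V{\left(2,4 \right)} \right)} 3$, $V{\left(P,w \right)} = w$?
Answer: $-28$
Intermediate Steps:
$l = -60$ ($l = 4 \left(-5\right) 3 = \left(-20\right) 3 = -60$)
$\frac{\left(-2 - 5\right) \left(-1\right) l}{-2 + 17} = \frac{\left(-2 - 5\right) \left(-1\right) \left(-60\right)}{-2 + 17} = \frac{\left(-7\right) \left(-1\right) \left(-60\right)}{15} = 7 \left(-60\right) \frac{1}{15} = \left(-420\right) \frac{1}{15} = -28$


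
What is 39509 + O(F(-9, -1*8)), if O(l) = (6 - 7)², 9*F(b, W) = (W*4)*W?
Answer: 39510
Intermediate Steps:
F(b, W) = 4*W²/9 (F(b, W) = ((W*4)*W)/9 = ((4*W)*W)/9 = (4*W²)/9 = 4*W²/9)
O(l) = 1 (O(l) = (-1)² = 1)
39509 + O(F(-9, -1*8)) = 39509 + 1 = 39510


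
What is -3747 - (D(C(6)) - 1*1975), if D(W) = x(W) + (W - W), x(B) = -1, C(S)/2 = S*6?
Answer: -1771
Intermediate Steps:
C(S) = 12*S (C(S) = 2*(S*6) = 2*(6*S) = 12*S)
D(W) = -1 (D(W) = -1 + (W - W) = -1 + 0 = -1)
-3747 - (D(C(6)) - 1*1975) = -3747 - (-1 - 1*1975) = -3747 - (-1 - 1975) = -3747 - 1*(-1976) = -3747 + 1976 = -1771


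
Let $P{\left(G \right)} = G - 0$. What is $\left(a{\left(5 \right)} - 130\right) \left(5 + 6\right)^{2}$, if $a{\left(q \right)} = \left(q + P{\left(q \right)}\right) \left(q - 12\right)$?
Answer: $-24200$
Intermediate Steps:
$P{\left(G \right)} = G$ ($P{\left(G \right)} = G + 0 = G$)
$a{\left(q \right)} = 2 q \left(-12 + q\right)$ ($a{\left(q \right)} = \left(q + q\right) \left(q - 12\right) = 2 q \left(-12 + q\right)$)
$\left(a{\left(5 \right)} - 130\right) \left(5 + 6\right)^{2} = \left(2 \cdot 5 \left(-12 + 5\right) - 130\right) \left(5 + 6\right)^{2} = \left(2 \cdot 5 \left(-7\right) - 130\right) 11^{2} = \left(-70 - 130\right) 121 = \left(-200\right) 121 = -24200$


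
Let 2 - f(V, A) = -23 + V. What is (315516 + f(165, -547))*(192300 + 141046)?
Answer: 105129328096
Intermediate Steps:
f(V, A) = 25 - V (f(V, A) = 2 - (-23 + V) = 2 + (23 - V) = 25 - V)
(315516 + f(165, -547))*(192300 + 141046) = (315516 + (25 - 1*165))*(192300 + 141046) = (315516 + (25 - 165))*333346 = (315516 - 140)*333346 = 315376*333346 = 105129328096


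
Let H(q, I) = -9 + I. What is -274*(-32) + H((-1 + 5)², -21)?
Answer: 8738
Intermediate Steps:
-274*(-32) + H((-1 + 5)², -21) = -274*(-32) + (-9 - 21) = 8768 - 30 = 8738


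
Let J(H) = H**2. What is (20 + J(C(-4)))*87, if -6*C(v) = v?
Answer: 5336/3 ≈ 1778.7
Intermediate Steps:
C(v) = -v/6
(20 + J(C(-4)))*87 = (20 + (-1/6*(-4))**2)*87 = (20 + (2/3)**2)*87 = (20 + 4/9)*87 = (184/9)*87 = 5336/3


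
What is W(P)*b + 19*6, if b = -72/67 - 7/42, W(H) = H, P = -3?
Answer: 15775/134 ≈ 117.72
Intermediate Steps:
b = -499/402 (b = -72*1/67 - 7*1/42 = -72/67 - 1/6 = -499/402 ≈ -1.2413)
W(P)*b + 19*6 = -3*(-499/402) + 19*6 = 499/134 + 114 = 15775/134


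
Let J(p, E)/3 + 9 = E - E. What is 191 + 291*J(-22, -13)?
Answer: -7666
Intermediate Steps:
J(p, E) = -27 (J(p, E) = -27 + 3*(E - E) = -27 + 3*0 = -27 + 0 = -27)
191 + 291*J(-22, -13) = 191 + 291*(-27) = 191 - 7857 = -7666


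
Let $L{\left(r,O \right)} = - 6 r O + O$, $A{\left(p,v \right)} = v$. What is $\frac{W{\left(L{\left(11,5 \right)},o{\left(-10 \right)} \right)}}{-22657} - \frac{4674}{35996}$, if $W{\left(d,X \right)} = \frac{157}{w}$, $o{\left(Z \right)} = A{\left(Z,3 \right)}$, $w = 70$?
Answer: $- \frac{927321079}{7136162005} \approx -0.12995$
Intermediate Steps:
$o{\left(Z \right)} = 3$
$L{\left(r,O \right)} = O - 6 O r$ ($L{\left(r,O \right)} = - 6 O r + O = O - 6 O r$)
$W{\left(d,X \right)} = \frac{157}{70}$
$\frac{W{\left(L{\left(11,5 \right)},o{\left(-10 \right)} \right)}}{-22657} - \frac{4674}{35996} = \frac{157}{70 \left(-22657\right)} - \frac{4674}{35996} = \frac{157}{70} \left(- \frac{1}{22657}\right) - \frac{2337}{17998} = - \frac{157}{1585990} - \frac{2337}{17998} = - \frac{927321079}{7136162005}$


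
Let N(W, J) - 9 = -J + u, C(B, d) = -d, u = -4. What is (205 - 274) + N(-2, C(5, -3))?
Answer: -67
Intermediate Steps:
N(W, J) = 5 - J (N(W, J) = 9 + (-J - 4) = 9 + (-4 - J) = 5 - J)
(205 - 274) + N(-2, C(5, -3)) = (205 - 274) + (5 - (-1)*(-3)) = -69 + (5 - 1*3) = -69 + (5 - 3) = -69 + 2 = -67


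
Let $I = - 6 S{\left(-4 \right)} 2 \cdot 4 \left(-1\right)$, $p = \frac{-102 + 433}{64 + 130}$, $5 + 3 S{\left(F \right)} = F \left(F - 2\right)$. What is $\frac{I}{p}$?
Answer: $\frac{58976}{331} \approx 178.18$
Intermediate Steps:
$S{\left(F \right)} = - \frac{5}{3} + \frac{F \left(-2 + F\right)}{3}$ ($S{\left(F \right)} = - \frac{5}{3} + \frac{F \left(F - 2\right)}{3} = - \frac{5}{3} + \frac{F \left(-2 + F\right)}{3}$)
$p = \frac{331}{194} \approx 1.7062$
$I = 304$ ($I = - 6 \left(- \frac{5}{3} - - \frac{8}{3} + \frac{\left(-4\right)^{2}}{3}\right) 2 \cdot 4 \left(-1\right) = - 6 \left(- \frac{5}{3} + \frac{8}{3} + \frac{1}{3} \cdot 16\right) 8 \left(-1\right) = - 6 \left(- \frac{5}{3} + \frac{8}{3} + \frac{16}{3}\right) \left(-8\right) = \left(-6\right) \frac{19}{3} \left(-8\right) = \left(-38\right) \left(-8\right) = 304$)
$\frac{I}{p} = \frac{304}{\frac{331}{194}} = 304 \cdot \frac{194}{331} = \frac{58976}{331}$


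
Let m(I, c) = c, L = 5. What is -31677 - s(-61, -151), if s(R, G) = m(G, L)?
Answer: -31682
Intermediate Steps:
s(R, G) = 5
-31677 - s(-61, -151) = -31677 - 1*5 = -31677 - 5 = -31682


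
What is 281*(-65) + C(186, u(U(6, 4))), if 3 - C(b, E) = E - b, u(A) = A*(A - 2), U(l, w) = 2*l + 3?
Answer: -18271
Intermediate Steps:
U(l, w) = 3 + 2*l
u(A) = A*(-2 + A)
C(b, E) = 3 + b - E (C(b, E) = 3 - (E - b) = 3 + (b - E) = 3 + b - E)
281*(-65) + C(186, u(U(6, 4))) = 281*(-65) + (3 + 186 - (3 + 2*6)*(-2 + (3 + 2*6))) = -18265 + (3 + 186 - (3 + 12)*(-2 + (3 + 12))) = -18265 + (3 + 186 - 15*(-2 + 15)) = -18265 + (3 + 186 - 15*13) = -18265 + (3 + 186 - 1*195) = -18265 + (3 + 186 - 195) = -18265 - 6 = -18271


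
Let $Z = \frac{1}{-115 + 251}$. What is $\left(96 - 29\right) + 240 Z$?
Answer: $\frac{1169}{17} \approx 68.765$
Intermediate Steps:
$Z = \frac{1}{136} \approx 0.0073529$
$\left(96 - 29\right) + 240 Z = \left(96 - 29\right) + 240 \cdot \frac{1}{136} = \left(96 - 29\right) + \frac{30}{17} = 67 + \frac{30}{17} = \frac{1169}{17}$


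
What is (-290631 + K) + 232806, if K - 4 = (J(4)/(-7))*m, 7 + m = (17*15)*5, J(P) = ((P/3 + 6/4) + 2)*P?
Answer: -1287785/21 ≈ -61323.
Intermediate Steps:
J(P) = P*(7/2 + P/3) (J(P) = ((P*(1/3) + 6*(1/4)) + 2)*P = ((P/3 + 3/2) + 2)*P = ((3/2 + P/3) + 2)*P = (7/2 + P/3)*P = P*(7/2 + P/3))
m = 1268 (m = -7 + (17*15)*5 = -7 + 255*5 = -7 + 1275 = 1268)
K = -73460/21 (K = 4 + (((1/6)*4*(21 + 2*4))/(-7))*1268 = 4 + (((1/6)*4*(21 + 8))*(-1/7))*1268 = 4 + (((1/6)*4*29)*(-1/7))*1268 = 4 + ((58/3)*(-1/7))*1268 = 4 - 58/21*1268 = 4 - 73544/21 = -73460/21 ≈ -3498.1)
(-290631 + K) + 232806 = (-290631 - 73460/21) + 232806 = -6176711/21 + 232806 = -1287785/21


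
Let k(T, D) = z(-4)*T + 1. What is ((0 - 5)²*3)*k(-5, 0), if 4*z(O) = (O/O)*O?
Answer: 450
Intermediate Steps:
z(O) = O/4 (z(O) = ((O/O)*O)/4 = (1*O)/4 = O/4)
k(T, D) = 1 - T (k(T, D) = ((¼)*(-4))*T + 1 = -T + 1 = 1 - T)
((0 - 5)²*3)*k(-5, 0) = ((0 - 5)²*3)*(1 - 1*(-5)) = ((-5)²*3)*(1 + 5) = (25*3)*6 = 75*6 = 450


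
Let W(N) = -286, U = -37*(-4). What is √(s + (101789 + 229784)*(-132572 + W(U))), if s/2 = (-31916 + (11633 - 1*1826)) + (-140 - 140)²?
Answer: 2*I*√11013003263 ≈ 2.0989e+5*I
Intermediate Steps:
U = 148
s = 112582 (s = 2*((-31916 + (11633 - 1*1826)) + (-140 - 140)²) = 2*((-31916 + (11633 - 1826)) + (-280)²) = 2*((-31916 + 9807) + 78400) = 2*(-22109 + 78400) = 2*56291 = 112582)
√(s + (101789 + 229784)*(-132572 + W(U))) = √(112582 + (101789 + 229784)*(-132572 - 286)) = √(112582 + 331573*(-132858)) = √(112582 - 44052125634) = √(-44052013052) = 2*I*√11013003263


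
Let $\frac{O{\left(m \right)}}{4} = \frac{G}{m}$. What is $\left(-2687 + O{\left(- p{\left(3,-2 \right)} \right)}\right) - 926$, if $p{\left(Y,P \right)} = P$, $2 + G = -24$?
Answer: $-3665$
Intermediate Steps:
$G = -26$ ($G = -2 - 24 = -26$)
$O{\left(m \right)} = - \frac{104}{m}$ ($O{\left(m \right)} = 4 \left(- \frac{26}{m}\right) = - \frac{104}{m}$)
$\left(-2687 + O{\left(- p{\left(3,-2 \right)} \right)}\right) - 926 = \left(-2687 - \frac{104}{\left(-1\right) \left(-2\right)}\right) - 926 = \left(-2687 - \frac{104}{2}\right) - 926 = \left(-2687 - 52\right) - 926 = -2739 - 926 = -3665$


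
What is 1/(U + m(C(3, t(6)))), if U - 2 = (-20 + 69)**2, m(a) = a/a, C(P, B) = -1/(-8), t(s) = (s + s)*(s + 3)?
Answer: 1/2404 ≈ 0.00041597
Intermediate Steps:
t(s) = 2*s*(3 + s) (t(s) = (2*s)*(3 + s) = 2*s*(3 + s))
C(P, B) = 1/8 (C(P, B) = -1*(-1/8) = 1/8)
m(a) = 1
U = 2403 (U = 2 + (-20 + 69)**2 = 2 + 49**2 = 2 + 2401 = 2403)
1/(U + m(C(3, t(6)))) = 1/(2403 + 1) = 1/2404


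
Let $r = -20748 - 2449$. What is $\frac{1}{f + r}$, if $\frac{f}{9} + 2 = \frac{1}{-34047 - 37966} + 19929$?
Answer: $\frac{72013}{11244541889} \approx 6.4043 \cdot 10^{-6}$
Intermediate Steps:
$f = \frac{12915027450}{72013}$ ($f = -18 + 9 \left(\frac{1}{-34047 - 37966} + 19929\right) = -18 + 9 \left(\frac{1}{-72013} + 19929\right) = -18 + 9 \left(- \frac{1}{72013} + 19929\right) = -18 + 9 \cdot \frac{1435147076}{72013} = -18 + \frac{12916323684}{72013} = \frac{12915027450}{72013} \approx 1.7934 \cdot 10^{5}$)
$r = -23197$
$\frac{1}{f + r} = \frac{1}{\frac{12915027450}{72013} - 23197} = \frac{1}{\frac{11244541889}{72013}} = \frac{72013}{11244541889}$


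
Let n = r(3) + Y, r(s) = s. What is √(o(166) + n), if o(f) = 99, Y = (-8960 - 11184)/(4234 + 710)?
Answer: √9350031/309 ≈ 9.8957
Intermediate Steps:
Y = -1259/309 (Y = -20144/4944 = -20144*1/4944 = -1259/309 ≈ -4.0744)
n = -332/309 (n = 3 - 1259/309 = -332/309 ≈ -1.0744)
√(o(166) + n) = √(99 - 332/309) = √(30259/309) = √9350031/309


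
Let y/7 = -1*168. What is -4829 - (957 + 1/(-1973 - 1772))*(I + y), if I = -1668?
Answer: 10174709011/3745 ≈ 2.7169e+6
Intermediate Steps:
y = -1176 (y = 7*(-1*168) = 7*(-168) = -1176)
-4829 - (957 + 1/(-1973 - 1772))*(I + y) = -4829 - (957 + 1/(-1973 - 1772))*(-1668 - 1176) = -4829 - (957 + 1/(-3745))*(-2844) = -4829 - (957 - 1/3745)*(-2844) = -4829 - 3583964*(-2844)/3745 = -4829 - 1*(-10192793616/3745) = -4829 + 10192793616/3745 = 10174709011/3745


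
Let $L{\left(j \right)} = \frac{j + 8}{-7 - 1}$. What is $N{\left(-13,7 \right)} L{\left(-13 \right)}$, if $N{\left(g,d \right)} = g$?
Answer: $- \frac{65}{8} \approx -8.125$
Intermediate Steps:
$L{\left(j \right)} = -1 - \frac{j}{8}$ ($L{\left(j \right)} = \frac{8 + j}{-8} = \left(8 + j\right) \left(- \frac{1}{8}\right) = -1 - \frac{j}{8}$)
$N{\left(-13,7 \right)} L{\left(-13 \right)} = - 13 \left(-1 - - \frac{13}{8}\right) = - 13 \left(-1 + \frac{13}{8}\right) = \left(-13\right) \frac{5}{8} = - \frac{65}{8}$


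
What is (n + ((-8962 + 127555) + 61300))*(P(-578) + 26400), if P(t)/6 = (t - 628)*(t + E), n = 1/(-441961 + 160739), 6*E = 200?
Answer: 100360384967707980/140611 ≈ 7.1374e+11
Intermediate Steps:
E = 100/3 (E = (⅙)*200 = 100/3 ≈ 33.333)
n = -1/281222 (n = 1/(-281222) = -1/281222 ≈ -3.5559e-6)
P(t) = 6*(-628 + t)*(100/3 + t) (P(t) = 6*((t - 628)*(t + 100/3)) = 6*((-628 + t)*(100/3 + t)) = 6*(-628 + t)*(100/3 + t))
(n + ((-8962 + 127555) + 61300))*(P(-578) + 26400) = (-1/281222 + ((-8962 + 127555) + 61300))*((-125600 - 3568*(-578) + 6*(-578)²) + 26400) = (-1/281222 + (118593 + 61300))*((-125600 + 2062304 + 6*334084) + 26400) = (-1/281222 + 179893)*((-125600 + 2062304 + 2004504) + 26400) = 50589869245*(3941208 + 26400)/281222 = (50589869245/281222)*3967608 = 100360384967707980/140611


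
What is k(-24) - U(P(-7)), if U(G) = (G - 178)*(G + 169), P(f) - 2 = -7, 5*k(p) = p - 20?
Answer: 150016/5 ≈ 30003.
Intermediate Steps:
k(p) = -4 + p/5 (k(p) = (p - 20)/5 = (-20 + p)/5 = -4 + p/5)
P(f) = -5 (P(f) = 2 - 7 = -5)
U(G) = (-178 + G)*(169 + G)
k(-24) - U(P(-7)) = (-4 + (⅕)*(-24)) - (-30082 + (-5)² - 9*(-5)) = (-4 - 24/5) - (-30082 + 25 + 45) = -44/5 - 1*(-30012) = -44/5 + 30012 = 150016/5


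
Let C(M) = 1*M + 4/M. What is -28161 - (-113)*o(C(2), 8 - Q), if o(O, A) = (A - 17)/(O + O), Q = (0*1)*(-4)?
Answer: -226305/8 ≈ -28288.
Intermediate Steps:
Q = 0 (Q = 0*(-4) = 0)
C(M) = M + 4/M
o(O, A) = (-17 + A)/(2*O) (o(O, A) = (-17 + A)/((2*O)) = (-17 + A)*(1/(2*O)) = (-17 + A)/(2*O))
-28161 - (-113)*o(C(2), 8 - Q) = -28161 - (-113)*(-17 + (8 - 1*0))/(2*(2 + 4/2)) = -28161 - (-113)*(-17 + (8 + 0))/(2*(2 + 4*(½))) = -28161 - (-113)*(-17 + 8)/(2*(2 + 2)) = -28161 - (-113)*(½)*(-9)/4 = -28161 - (-113)*(½)*(¼)*(-9) = -28161 - (-113)*(-9)/8 = -28161 - 1*1017/8 = -28161 - 1017/8 = -226305/8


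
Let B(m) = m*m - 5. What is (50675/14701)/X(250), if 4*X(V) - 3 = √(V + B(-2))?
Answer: -10135/58804 + 10135*√249/176412 ≈ 0.73421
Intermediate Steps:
B(m) = -5 + m² (B(m) = m² - 5 = -5 + m²)
X(V) = ¾ + √(-1 + V)/4 (X(V) = ¾ + √(V + (-5 + (-2)²))/4 = ¾ + √(V + (-5 + 4))/4 = ¾ + √(V - 1)/4 = ¾ + √(-1 + V)/4)
(50675/14701)/X(250) = (50675/14701)/(¾ + √(-1 + 250)/4) = (50675*(1/14701))/(¾ + √249/4) = 50675/(14701*(¾ + √249/4))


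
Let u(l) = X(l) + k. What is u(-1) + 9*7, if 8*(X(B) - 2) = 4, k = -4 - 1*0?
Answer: 123/2 ≈ 61.500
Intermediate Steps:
k = -4 (k = -4 + 0 = -4)
X(B) = 5/2 (X(B) = 2 + (1/8)*4 = 2 + 1/2 = 5/2)
u(l) = -3/2 (u(l) = 5/2 - 4 = -3/2)
u(-1) + 9*7 = -3/2 + 9*7 = -3/2 + 63 = 123/2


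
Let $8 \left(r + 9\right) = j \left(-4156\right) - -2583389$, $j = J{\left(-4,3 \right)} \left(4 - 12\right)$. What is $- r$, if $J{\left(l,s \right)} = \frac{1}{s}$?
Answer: $- \frac{7783199}{24} \approx -3.243 \cdot 10^{5}$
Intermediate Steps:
$j = - \frac{8}{3}$ ($j = \frac{4 - 12}{3} = \frac{1}{3} \left(-8\right) = - \frac{8}{3} \approx -2.6667$)
$r = \frac{7783199}{24}$ ($r = -9 + \frac{\left(- \frac{8}{3}\right) \left(-4156\right) - -2583389}{8} = -9 + \frac{\frac{33248}{3} + 2583389}{8} = -9 + \frac{1}{8} \cdot \frac{7783415}{3} = -9 + \frac{7783415}{24} = \frac{7783199}{24} \approx 3.243 \cdot 10^{5}$)
$- r = \left(-1\right) \frac{7783199}{24} = - \frac{7783199}{24}$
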